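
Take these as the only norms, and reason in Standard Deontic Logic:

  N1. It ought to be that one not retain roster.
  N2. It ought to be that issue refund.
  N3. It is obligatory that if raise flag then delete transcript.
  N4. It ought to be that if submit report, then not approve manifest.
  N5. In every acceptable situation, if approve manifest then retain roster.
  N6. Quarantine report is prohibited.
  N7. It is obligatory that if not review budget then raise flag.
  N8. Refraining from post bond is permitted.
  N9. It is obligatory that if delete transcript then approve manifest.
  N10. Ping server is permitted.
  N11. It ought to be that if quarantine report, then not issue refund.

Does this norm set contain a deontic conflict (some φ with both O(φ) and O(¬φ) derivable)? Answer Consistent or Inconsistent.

Premise 11 is O(quarantine_report → ¬issue_refund), but O(quarantine_report) is not derivable from the premises, so it does not yield O(¬issue_refund).
So O(¬issue_refund) is not derivable, and the apparent clash with O(issue_refund) does not arise.
A world satisfying every obligation exists (e.g. approve_manifest=false, delete_transcript=false, issue_refund=true, ping_server=false, post_bond=false, quarantine_report=false, raise_flag=false, retain_roster=false, review_budget=true, submit_report=false); no atom is both obligatory and forbidden, so the set is consistent.

Consistent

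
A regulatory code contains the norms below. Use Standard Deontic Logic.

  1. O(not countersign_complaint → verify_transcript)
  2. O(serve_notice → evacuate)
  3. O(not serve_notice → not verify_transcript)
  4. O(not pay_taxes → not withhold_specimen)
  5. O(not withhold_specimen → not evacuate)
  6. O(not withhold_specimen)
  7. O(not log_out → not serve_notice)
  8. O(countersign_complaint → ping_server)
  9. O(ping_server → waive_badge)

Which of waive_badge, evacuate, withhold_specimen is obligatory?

From premise 6 we have O(not withhold_specimen).
With premise 5, O(not withhold_specimen → not evacuate), the K-axiom yields O(not evacuate).
The contrapositive of premise 2 (O(serve_notice → evacuate)) is O(not evacuate → not serve_notice), and O(not evacuate) is already established, so O(not serve_notice).
With premise 3, O(not serve_notice → not verify_transcript), the K-axiom yields O(not verify_transcript).
Premise 1 is O(not countersign_complaint → verify_transcript); contrapositively O(not verify_transcript → countersign_complaint). Since O(not verify_transcript) holds, K gives O(countersign_complaint).
With premise 8, O(countersign_complaint → ping_server), the K-axiom yields O(ping_server).
From O(ping_server) and premise 9, O(ping_server → waive_badge), we obtain O(waive_badge).
So O(waive_badge) holds — waive_badge is obligatory. None of the other listed options is made obligatory by any chain of premises.

waive_badge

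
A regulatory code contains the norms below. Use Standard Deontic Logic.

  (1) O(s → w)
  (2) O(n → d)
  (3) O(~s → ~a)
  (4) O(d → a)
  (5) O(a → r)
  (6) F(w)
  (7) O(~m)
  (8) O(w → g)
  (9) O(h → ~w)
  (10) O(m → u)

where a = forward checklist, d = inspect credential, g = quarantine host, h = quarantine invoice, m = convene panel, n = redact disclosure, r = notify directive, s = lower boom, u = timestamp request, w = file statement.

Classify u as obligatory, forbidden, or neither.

Neither

Premise 10 is O(m → u), but O(m) is not derivable from the premises, so it does not yield O(u).
No premise or chain of K-axiom applications forces O(u), and none forces O(~u). So u is neither obligatory nor forbidden under these norms.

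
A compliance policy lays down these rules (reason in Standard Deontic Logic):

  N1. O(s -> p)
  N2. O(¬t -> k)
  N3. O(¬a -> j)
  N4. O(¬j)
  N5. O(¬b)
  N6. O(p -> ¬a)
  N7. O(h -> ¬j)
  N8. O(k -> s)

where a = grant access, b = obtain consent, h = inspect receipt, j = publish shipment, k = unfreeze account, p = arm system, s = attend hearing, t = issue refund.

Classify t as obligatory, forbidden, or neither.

From premise 4 we have O(¬j).
Premise 3, O(¬a -> j), contraposes to O(¬j -> a); with O(¬j) we get O(a).
The contrapositive of premise 6 (O(p -> ¬a)) is O(a -> ¬p), and O(a) is already established, so O(¬p).
Premise 1, O(s -> p), contraposes to O(¬p -> ¬s); with O(¬p) we get O(¬s).
Premise 8 is O(k -> s); contrapositively O(¬s -> ¬k). Since O(¬s) holds, K gives O(¬k).
Premise 2, O(¬t -> k), contraposes to O(¬k -> t); with O(¬k) we get O(t).
Premises 5, 7 do not contribute to this derivation.
Hence t is obligatory.

Obligatory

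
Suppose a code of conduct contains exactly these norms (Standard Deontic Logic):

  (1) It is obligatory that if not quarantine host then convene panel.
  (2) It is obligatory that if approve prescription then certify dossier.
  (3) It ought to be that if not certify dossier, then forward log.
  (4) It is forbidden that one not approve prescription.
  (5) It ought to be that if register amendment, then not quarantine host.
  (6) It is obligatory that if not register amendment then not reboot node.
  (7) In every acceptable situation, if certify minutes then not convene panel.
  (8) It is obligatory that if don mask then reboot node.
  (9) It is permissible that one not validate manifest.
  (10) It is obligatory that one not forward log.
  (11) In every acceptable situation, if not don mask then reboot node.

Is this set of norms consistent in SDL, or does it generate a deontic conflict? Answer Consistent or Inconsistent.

Premise 3 is O(¬certify_dossier → forward_log), but O(¬certify_dossier) is not derivable from the premises, so it does not yield O(forward_log).
So O(forward_log) is not derivable, and the apparent clash with O(¬forward_log) does not arise.
A world satisfying every obligation exists (e.g. approve_prescription=true, certify_dossier=true, certify_minutes=false, convene_panel=true, don_mask=false, forward_log=false, quarantine_host=false, reboot_node=true, register_amendment=true, validate_manifest=false); no atom is both obligatory and forbidden, so the set is consistent.

Consistent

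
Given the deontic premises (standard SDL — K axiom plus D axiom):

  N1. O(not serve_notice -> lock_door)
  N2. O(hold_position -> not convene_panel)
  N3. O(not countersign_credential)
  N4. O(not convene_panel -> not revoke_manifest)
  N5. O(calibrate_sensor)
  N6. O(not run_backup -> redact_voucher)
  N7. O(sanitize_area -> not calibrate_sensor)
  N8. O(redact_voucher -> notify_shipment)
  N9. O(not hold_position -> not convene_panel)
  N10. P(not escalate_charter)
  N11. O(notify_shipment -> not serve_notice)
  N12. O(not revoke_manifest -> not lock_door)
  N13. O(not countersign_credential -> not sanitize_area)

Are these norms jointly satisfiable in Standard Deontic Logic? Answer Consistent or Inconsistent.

Consistent

Premise 7 is O(sanitize_area -> not calibrate_sensor), but O(sanitize_area) is not derivable from the premises, so it does not yield O(not calibrate_sensor).
So O(not calibrate_sensor) is not derivable, and the apparent clash with O(calibrate_sensor) does not arise.
A world satisfying every obligation exists (e.g. calibrate_sensor=true, convene_panel=false, countersign_credential=false, escalate_charter=false, hold_position=false, lock_door=false, notify_shipment=false, redact_voucher=false, revoke_manifest=false, run_backup=true, sanitize_area=false, serve_notice=true); no atom is both obligatory and forbidden, so the set is consistent.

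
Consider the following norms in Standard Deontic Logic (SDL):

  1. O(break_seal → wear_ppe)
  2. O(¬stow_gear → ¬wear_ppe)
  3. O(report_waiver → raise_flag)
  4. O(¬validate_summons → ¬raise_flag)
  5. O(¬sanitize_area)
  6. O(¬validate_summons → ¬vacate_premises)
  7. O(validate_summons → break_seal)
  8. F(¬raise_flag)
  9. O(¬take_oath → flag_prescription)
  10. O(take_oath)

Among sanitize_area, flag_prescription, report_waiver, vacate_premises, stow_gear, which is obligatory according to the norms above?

stow_gear

F(¬raise_flag) at premise 8 means O(raise_flag).
Premise 4 is O(¬validate_summons → ¬raise_flag); contrapositively O(raise_flag → validate_summons). Since O(raise_flag) holds, K gives O(validate_summons).
With premise 7, O(validate_summons → break_seal), the K-axiom yields O(break_seal).
Applying K to premise 1 (O(break_seal → wear_ppe)) and O(break_seal) yields O(wear_ppe).
Premise 2, O(¬stow_gear → ¬wear_ppe), contraposes to O(wear_ppe → stow_gear); with O(wear_ppe) we get O(stow_gear).
So O(stow_gear) holds — stow_gear is obligatory. None of the other listed options is made obligatory by any chain of premises.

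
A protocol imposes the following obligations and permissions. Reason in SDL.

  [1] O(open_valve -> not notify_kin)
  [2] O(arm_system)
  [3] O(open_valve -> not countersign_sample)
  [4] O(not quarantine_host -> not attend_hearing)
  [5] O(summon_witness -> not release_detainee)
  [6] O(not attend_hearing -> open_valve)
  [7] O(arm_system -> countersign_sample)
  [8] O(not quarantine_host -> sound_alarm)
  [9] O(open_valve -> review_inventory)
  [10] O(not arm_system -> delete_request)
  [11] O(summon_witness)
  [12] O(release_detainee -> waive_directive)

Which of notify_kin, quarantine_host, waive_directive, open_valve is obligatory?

quarantine_host

Premise 2 gives O(arm_system).
From O(arm_system) and premise 7, O(arm_system -> countersign_sample), we obtain O(countersign_sample).
Premise 3 is O(open_valve -> not countersign_sample); contrapositively O(countersign_sample -> not open_valve). Since O(countersign_sample) holds, K gives O(not open_valve).
Premise 6, O(not attend_hearing -> open_valve), contraposes to O(not open_valve -> attend_hearing); with O(not open_valve) we get O(attend_hearing).
The contrapositive of premise 4 (O(not quarantine_host -> not attend_hearing)) is O(attend_hearing -> quarantine_host), and O(attend_hearing) is already established, so O(quarantine_host).
So O(quarantine_host) holds — quarantine_host is obligatory. None of the other listed options is made obligatory by any chain of premises.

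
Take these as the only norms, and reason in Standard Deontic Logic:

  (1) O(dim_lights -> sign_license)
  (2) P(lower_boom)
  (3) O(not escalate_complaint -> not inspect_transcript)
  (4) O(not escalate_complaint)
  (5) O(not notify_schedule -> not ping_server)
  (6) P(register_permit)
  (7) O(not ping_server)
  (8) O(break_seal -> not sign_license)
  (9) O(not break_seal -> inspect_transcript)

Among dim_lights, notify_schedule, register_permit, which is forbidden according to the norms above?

dim_lights

From premise 4 we have O(not escalate_complaint).
From O(not escalate_complaint) and premise 3, O(not escalate_complaint -> not inspect_transcript), we obtain O(not inspect_transcript).
Premise 9, O(not break_seal -> inspect_transcript), contraposes to O(not inspect_transcript -> break_seal); with O(not inspect_transcript) we get O(break_seal).
Premise 8 is O(break_seal -> not sign_license); since O(break_seal), deontic closure gives O(not sign_license).
The contrapositive of premise 1 (O(dim_lights -> sign_license)) is O(not sign_license -> not dim_lights), and O(not sign_license) is already established, so O(not dim_lights).
So O(not dim_lights) holds, i.e. dim_lights is forbidden. None of the other listed options is forbidden under the premises.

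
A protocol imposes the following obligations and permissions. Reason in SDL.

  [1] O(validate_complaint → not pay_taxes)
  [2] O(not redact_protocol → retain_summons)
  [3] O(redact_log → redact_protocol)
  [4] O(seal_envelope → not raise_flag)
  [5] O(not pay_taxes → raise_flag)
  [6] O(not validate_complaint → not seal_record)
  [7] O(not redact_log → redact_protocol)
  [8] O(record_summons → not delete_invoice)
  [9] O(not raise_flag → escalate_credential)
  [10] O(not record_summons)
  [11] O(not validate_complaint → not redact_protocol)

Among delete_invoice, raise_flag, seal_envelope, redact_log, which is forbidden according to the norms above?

seal_envelope

By case analysis on redact_log: premise 3 gives O(redact_log → redact_protocol) and premise 7 gives O(not redact_log → redact_protocol), so O(redact_protocol) either way.
Premise 11 is O(not validate_complaint → not redact_protocol); contrapositively O(redact_protocol → validate_complaint). Since O(redact_protocol) holds, K gives O(validate_complaint).
With premise 1, O(validate_complaint → not pay_taxes), the K-axiom yields O(not pay_taxes).
With premise 5, O(not pay_taxes → raise_flag), the K-axiom yields O(raise_flag).
The contrapositive of premise 4 (O(seal_envelope → not raise_flag)) is O(raise_flag → not seal_envelope), and O(raise_flag) is already established, so O(not seal_envelope).
So O(not seal_envelope) holds, i.e. seal_envelope is forbidden. None of the other listed options is forbidden under the premises.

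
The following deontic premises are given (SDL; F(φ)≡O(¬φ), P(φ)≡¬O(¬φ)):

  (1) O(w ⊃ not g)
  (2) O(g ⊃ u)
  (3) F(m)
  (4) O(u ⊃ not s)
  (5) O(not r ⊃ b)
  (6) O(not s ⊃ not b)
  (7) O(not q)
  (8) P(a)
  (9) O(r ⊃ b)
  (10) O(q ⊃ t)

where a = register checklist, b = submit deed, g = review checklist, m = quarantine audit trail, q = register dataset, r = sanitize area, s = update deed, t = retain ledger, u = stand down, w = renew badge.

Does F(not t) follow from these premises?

No

Premise 10 is O(q ⊃ t), but O(q) is not derivable from the premises, so it does not yield O(t).
No other premise forces O(t). An ideal world satisfying every premise can still have not t true, so F(not t) is not derivable.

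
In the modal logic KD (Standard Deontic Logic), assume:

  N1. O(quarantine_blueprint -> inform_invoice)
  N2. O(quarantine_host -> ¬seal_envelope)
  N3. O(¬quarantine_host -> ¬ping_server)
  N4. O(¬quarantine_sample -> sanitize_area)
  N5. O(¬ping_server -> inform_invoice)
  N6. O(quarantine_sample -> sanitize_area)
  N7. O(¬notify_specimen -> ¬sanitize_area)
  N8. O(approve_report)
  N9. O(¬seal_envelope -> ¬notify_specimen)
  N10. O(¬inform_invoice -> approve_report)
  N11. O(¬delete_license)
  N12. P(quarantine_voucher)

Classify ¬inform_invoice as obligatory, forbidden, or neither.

Premises 6 and 4 cover both cases: O(quarantine_sample -> sanitize_area) and O(¬quarantine_sample -> sanitize_area). Since quarantine_sample ∨ ¬quarantine_sample is a tautology, O(sanitize_area) follows.
Premise 7 is O(¬notify_specimen -> ¬sanitize_area); contrapositively O(sanitize_area -> notify_specimen). Since O(sanitize_area) holds, K gives O(notify_specimen).
The contrapositive of premise 9 (O(¬seal_envelope -> ¬notify_specimen)) is O(notify_specimen -> seal_envelope), and O(notify_specimen) is already established, so O(seal_envelope).
The contrapositive of premise 2 (O(quarantine_host -> ¬seal_envelope)) is O(seal_envelope -> ¬quarantine_host), and O(seal_envelope) is already established, so O(¬quarantine_host).
From O(¬quarantine_host) and premise 3, O(¬quarantine_host -> ¬ping_server), we obtain O(¬ping_server).
From O(¬ping_server) and premise 5, O(¬ping_server -> inform_invoice), we obtain O(inform_invoice).
Premises 1, 8, 10, 11, 12 do not contribute to this derivation.
Thus O(inform_invoice), which is F(¬inform_invoice): ¬inform_invoice is forbidden.

Forbidden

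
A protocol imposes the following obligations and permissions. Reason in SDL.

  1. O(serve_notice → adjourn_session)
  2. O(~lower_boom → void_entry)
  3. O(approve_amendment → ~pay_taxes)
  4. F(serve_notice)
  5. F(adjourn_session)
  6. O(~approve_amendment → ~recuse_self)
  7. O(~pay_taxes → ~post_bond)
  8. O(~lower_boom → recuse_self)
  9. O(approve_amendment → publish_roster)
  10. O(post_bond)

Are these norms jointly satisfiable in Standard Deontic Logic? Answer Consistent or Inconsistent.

Premise 1 is O(serve_notice → adjourn_session), but O(serve_notice) is not derivable from the premises, so it does not yield O(adjourn_session).
So O(adjourn_session) is not derivable, and the apparent clash with O(~adjourn_session) does not arise.
A world satisfying every obligation exists (e.g. adjourn_session=false, approve_amendment=false, lower_boom=true, pay_taxes=true, post_bond=true, publish_roster=false, recuse_self=false, serve_notice=false, void_entry=false); no atom is both obligatory and forbidden, so the set is consistent.

Consistent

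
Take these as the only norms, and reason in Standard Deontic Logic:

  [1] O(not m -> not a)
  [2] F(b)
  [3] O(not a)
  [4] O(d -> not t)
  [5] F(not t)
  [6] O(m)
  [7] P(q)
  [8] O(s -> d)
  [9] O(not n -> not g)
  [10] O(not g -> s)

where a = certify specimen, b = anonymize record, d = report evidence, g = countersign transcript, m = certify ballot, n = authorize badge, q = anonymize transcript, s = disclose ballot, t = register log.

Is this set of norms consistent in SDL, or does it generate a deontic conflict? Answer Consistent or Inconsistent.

Consistent

Premise 1 is O(not m -> not a); even if O(not a) held, inferring O(not m) would be affirming the consequent — invalid.
So O(not m) is not derivable, and the apparent clash with O(m) does not arise.
A world satisfying every obligation exists (e.g. a=false, b=false, d=false, g=true, m=true, n=true, q=false, s=false, t=true); no atom is both obligatory and forbidden, so the set is consistent.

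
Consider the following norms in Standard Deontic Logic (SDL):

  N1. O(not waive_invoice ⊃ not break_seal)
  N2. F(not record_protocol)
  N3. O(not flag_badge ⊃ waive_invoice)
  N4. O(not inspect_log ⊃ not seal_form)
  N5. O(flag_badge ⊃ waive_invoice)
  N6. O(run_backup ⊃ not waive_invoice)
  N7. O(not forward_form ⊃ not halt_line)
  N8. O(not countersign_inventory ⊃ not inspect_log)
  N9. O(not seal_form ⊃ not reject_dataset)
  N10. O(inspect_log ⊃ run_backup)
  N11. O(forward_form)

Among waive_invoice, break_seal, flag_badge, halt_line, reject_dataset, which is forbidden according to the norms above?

reject_dataset

By case analysis on flag_badge: premise 5 gives O(flag_badge ⊃ waive_invoice) and premise 3 gives O(not flag_badge ⊃ waive_invoice), so O(waive_invoice) either way.
Premise 6, O(run_backup ⊃ not waive_invoice), contraposes to O(waive_invoice ⊃ not run_backup); with O(waive_invoice) we get O(not run_backup).
The contrapositive of premise 10 (O(inspect_log ⊃ run_backup)) is O(not run_backup ⊃ not inspect_log), and O(not run_backup) is already established, so O(not inspect_log).
From O(not inspect_log) and premise 4, O(not inspect_log ⊃ not seal_form), we obtain O(not seal_form).
Applying K to premise 9 (O(not seal_form ⊃ not reject_dataset)) and O(not seal_form) yields O(not reject_dataset).
So O(not reject_dataset) holds, i.e. reject_dataset is forbidden. None of the other listed options is forbidden under the premises.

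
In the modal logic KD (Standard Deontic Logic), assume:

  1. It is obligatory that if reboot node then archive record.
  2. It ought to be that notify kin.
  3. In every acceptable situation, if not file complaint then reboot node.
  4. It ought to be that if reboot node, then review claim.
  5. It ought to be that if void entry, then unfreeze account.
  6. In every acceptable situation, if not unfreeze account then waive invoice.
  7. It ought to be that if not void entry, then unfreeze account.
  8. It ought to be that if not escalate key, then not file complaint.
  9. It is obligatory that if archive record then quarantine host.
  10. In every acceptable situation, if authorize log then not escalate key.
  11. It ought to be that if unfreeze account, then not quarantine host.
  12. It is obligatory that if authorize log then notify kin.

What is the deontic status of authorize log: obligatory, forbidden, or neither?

By case analysis on ¬void_entry: premise 7 gives O(¬void_entry → unfreeze_account) and premise 5 gives O(void_entry → unfreeze_account), so O(unfreeze_account) either way.
From O(unfreeze_account) and premise 11, O(unfreeze_account → ¬quarantine_host), we obtain O(¬quarantine_host).
Premise 9, O(archive_record → quarantine_host), contraposes to O(¬quarantine_host → ¬archive_record); with O(¬quarantine_host) we get O(¬archive_record).
Premise 1 is O(reboot_node → archive_record); contrapositively O(¬archive_record → ¬reboot_node). Since O(¬archive_record) holds, K gives O(¬reboot_node).
Premise 3 is O(¬file_complaint → reboot_node); contrapositively O(¬reboot_node → file_complaint). Since O(¬reboot_node) holds, K gives O(file_complaint).
The contrapositive of premise 8 (O(¬escalate_key → ¬file_complaint)) is O(file_complaint → escalate_key), and O(file_complaint) is already established, so O(escalate_key).
Premise 10 is O(authorize_log → ¬escalate_key); contrapositively O(escalate_key → ¬authorize_log). Since O(escalate_key) holds, K gives O(¬authorize_log).
Premises 2, 4, 6, 12 do not contribute to this derivation.
Thus O(¬authorize_log), which is F(authorize_log): authorize_log is forbidden.

Forbidden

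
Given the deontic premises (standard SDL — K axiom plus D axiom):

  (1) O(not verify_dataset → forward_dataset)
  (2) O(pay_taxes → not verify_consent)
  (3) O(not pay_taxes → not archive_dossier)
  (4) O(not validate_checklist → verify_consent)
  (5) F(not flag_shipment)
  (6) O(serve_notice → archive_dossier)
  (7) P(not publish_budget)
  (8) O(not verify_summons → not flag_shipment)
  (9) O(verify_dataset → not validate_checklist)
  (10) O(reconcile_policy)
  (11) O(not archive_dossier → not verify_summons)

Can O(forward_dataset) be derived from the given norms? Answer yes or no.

Yes

F(not flag_shipment) at premise 5 means O(flag_shipment).
The contrapositive of premise 8 (O(not verify_summons → not flag_shipment)) is O(flag_shipment → verify_summons), and O(flag_shipment) is already established, so O(verify_summons).
Premise 11, O(not archive_dossier → not verify_summons), contraposes to O(verify_summons → archive_dossier); with O(verify_summons) we get O(archive_dossier).
Premise 3, O(not pay_taxes → not archive_dossier), contraposes to O(archive_dossier → pay_taxes); with O(archive_dossier) we get O(pay_taxes).
With premise 2, O(pay_taxes → not verify_consent), the K-axiom yields O(not verify_consent).
The contrapositive of premise 4 (O(not validate_checklist → verify_consent)) is O(not verify_consent → validate_checklist), and O(not verify_consent) is already established, so O(validate_checklist).
Premise 9, O(verify_dataset → not validate_checklist), contraposes to O(validate_checklist → not verify_dataset); with O(validate_checklist) we get O(not verify_dataset).
With premise 1, O(not verify_dataset → forward_dataset), the K-axiom yields O(forward_dataset).
Premises 6, 7, 10 do not contribute to this derivation.
So O(forward_dataset) follows.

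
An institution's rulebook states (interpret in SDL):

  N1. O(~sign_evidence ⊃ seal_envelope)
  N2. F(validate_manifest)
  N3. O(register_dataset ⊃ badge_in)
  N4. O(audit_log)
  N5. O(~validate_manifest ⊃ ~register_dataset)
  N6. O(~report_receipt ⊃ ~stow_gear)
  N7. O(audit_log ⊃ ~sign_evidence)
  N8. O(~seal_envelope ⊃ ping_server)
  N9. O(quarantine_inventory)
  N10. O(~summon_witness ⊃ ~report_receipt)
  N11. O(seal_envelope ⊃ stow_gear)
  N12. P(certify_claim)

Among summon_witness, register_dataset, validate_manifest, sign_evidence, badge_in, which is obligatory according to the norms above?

Premise 4 states O(audit_log) outright.
Premise 7 is O(audit_log ⊃ ~sign_evidence); since O(audit_log), deontic closure gives O(~sign_evidence).
From O(~sign_evidence) and premise 1, O(~sign_evidence ⊃ seal_envelope), we obtain O(seal_envelope).
With premise 11, O(seal_envelope ⊃ stow_gear), the K-axiom yields O(stow_gear).
The contrapositive of premise 6 (O(~report_receipt ⊃ ~stow_gear)) is O(stow_gear ⊃ report_receipt), and O(stow_gear) is already established, so O(report_receipt).
The contrapositive of premise 10 (O(~summon_witness ⊃ ~report_receipt)) is O(report_receipt ⊃ summon_witness), and O(report_receipt) is already established, so O(summon_witness).
So O(summon_witness) holds — summon_witness is obligatory. None of the other listed options is made obligatory by any chain of premises.

summon_witness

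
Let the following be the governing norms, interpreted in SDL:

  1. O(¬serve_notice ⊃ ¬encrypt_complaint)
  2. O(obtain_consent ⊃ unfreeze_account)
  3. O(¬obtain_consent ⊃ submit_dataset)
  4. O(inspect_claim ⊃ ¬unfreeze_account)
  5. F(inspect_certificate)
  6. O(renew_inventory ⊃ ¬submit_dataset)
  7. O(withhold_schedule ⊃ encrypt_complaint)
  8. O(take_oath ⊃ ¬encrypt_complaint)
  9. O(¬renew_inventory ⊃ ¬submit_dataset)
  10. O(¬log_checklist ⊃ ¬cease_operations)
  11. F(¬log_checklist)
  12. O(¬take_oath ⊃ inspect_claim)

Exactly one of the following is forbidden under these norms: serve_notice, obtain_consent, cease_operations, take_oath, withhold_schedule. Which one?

withhold_schedule

Premises 6 and 9 cover both cases: O(renew_inventory ⊃ ¬submit_dataset) and O(¬renew_inventory ⊃ ¬submit_dataset). Since renew_inventory ∨ ¬renew_inventory is a tautology, O(¬submit_dataset) follows.
Premise 3 is O(¬obtain_consent ⊃ submit_dataset); contrapositively O(¬submit_dataset ⊃ obtain_consent). Since O(¬submit_dataset) holds, K gives O(obtain_consent).
From O(obtain_consent) and premise 2, O(obtain_consent ⊃ unfreeze_account), we obtain O(unfreeze_account).
The contrapositive of premise 4 (O(inspect_claim ⊃ ¬unfreeze_account)) is O(unfreeze_account ⊃ ¬inspect_claim), and O(unfreeze_account) is already established, so O(¬inspect_claim).
Premise 12 is O(¬take_oath ⊃ inspect_claim); contrapositively O(¬inspect_claim ⊃ take_oath). Since O(¬inspect_claim) holds, K gives O(take_oath).
Applying K to premise 8 (O(take_oath ⊃ ¬encrypt_complaint)) and O(take_oath) yields O(¬encrypt_complaint).
The contrapositive of premise 7 (O(withhold_schedule ⊃ encrypt_complaint)) is O(¬encrypt_complaint ⊃ ¬withhold_schedule), and O(¬encrypt_complaint) is already established, so O(¬withhold_schedule).
So O(¬withhold_schedule) holds, i.e. withhold_schedule is forbidden. None of the other listed options is forbidden under the premises.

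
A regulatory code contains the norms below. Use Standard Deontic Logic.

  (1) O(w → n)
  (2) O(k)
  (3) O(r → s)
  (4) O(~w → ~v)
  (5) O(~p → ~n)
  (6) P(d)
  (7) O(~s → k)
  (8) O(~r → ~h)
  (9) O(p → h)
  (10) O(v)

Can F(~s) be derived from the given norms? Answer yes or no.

Yes

Premise 10 gives O(v).
The contrapositive of premise 4 (O(~w → ~v)) is O(v → w), and O(v) is already established, so O(w).
Premise 1 is O(w → n); since O(w), deontic closure gives O(n).
Premise 5 is O(~p → ~n); contrapositively O(n → p). Since O(n) holds, K gives O(p).
With premise 9, O(p → h), the K-axiom yields O(h).
The contrapositive of premise 8 (O(~r → ~h)) is O(h → r), and O(h) is already established, so O(r).
From O(r) and premise 3, O(r → s), we obtain O(s).
Premises 2, 6, 7 do not contribute to this derivation.
So O(s) holds, i.e. F(~s). The claim follows.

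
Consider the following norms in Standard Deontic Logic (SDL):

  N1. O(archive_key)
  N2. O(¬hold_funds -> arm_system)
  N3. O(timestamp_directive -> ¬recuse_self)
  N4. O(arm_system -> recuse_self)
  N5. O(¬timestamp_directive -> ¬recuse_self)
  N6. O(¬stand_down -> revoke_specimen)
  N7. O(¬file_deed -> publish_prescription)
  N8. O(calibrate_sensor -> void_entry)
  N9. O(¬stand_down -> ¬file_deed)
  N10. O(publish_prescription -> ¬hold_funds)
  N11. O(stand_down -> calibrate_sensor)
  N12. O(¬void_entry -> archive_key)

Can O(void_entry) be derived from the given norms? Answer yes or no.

Premises 5 and 3 cover both cases: O(¬timestamp_directive -> ¬recuse_self) and O(timestamp_directive -> ¬recuse_self). Since ¬timestamp_directive ∨ timestamp_directive is a tautology, O(¬recuse_self) follows.
Premise 4, O(arm_system -> recuse_self), contraposes to O(¬recuse_self -> ¬arm_system); with O(¬recuse_self) we get O(¬arm_system).
The contrapositive of premise 2 (O(¬hold_funds -> arm_system)) is O(¬arm_system -> hold_funds), and O(¬arm_system) is already established, so O(hold_funds).
Premise 10, O(publish_prescription -> ¬hold_funds), contraposes to O(hold_funds -> ¬publish_prescription); with O(hold_funds) we get O(¬publish_prescription).
Premise 7, O(¬file_deed -> publish_prescription), contraposes to O(¬publish_prescription -> file_deed); with O(¬publish_prescription) we get O(file_deed).
Premise 9, O(¬stand_down -> ¬file_deed), contraposes to O(file_deed -> stand_down); with O(file_deed) we get O(stand_down).
From O(stand_down) and premise 11, O(stand_down -> calibrate_sensor), we obtain O(calibrate_sensor).
Premise 8 is O(calibrate_sensor -> void_entry); since O(calibrate_sensor), deontic closure gives O(void_entry).
Premises 1, 6, 12 do not contribute to this derivation.
So O(void_entry) follows.

Yes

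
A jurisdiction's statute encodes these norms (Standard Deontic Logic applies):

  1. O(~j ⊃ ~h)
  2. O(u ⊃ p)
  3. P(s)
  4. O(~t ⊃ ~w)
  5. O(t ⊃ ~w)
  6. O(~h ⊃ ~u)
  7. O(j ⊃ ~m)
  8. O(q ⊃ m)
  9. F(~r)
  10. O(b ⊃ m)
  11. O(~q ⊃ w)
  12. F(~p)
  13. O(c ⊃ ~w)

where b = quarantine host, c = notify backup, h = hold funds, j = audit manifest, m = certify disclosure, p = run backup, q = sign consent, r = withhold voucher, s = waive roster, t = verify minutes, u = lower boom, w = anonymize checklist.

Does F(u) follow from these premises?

Premises 4 and 5 cover both cases: O(~t ⊃ ~w) and O(t ⊃ ~w). Since ~t ∨ t is a tautology, O(~w) follows.
The contrapositive of premise 11 (O(~q ⊃ w)) is O(~w ⊃ q), and O(~w) is already established, so O(q).
With premise 8, O(q ⊃ m), the K-axiom yields O(m).
The contrapositive of premise 7 (O(j ⊃ ~m)) is O(m ⊃ ~j), and O(m) is already established, so O(~j).
Applying K to premise 1 (O(~j ⊃ ~h)) and O(~j) yields O(~h).
Applying K to premise 6 (O(~h ⊃ ~u)) and O(~h) yields O(~u).
Premises 2, 3, 9, 10, 12, 13 do not contribute to this derivation.
So O(~u) holds, i.e. F(u). The claim follows.

Yes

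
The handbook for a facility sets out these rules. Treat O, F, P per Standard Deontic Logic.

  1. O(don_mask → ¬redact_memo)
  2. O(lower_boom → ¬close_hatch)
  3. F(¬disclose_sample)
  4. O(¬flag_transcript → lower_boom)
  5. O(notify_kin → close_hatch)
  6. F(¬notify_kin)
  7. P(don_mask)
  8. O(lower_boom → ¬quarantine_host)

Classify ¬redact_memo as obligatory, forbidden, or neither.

Premise 1 is O(don_mask → ¬redact_memo), but O(don_mask) is not derivable from the premises (the permission P(don_mask) asserts only ¬O(¬don_mask), not O(don_mask)), so it does not yield O(¬redact_memo).
No premise or chain of K-axiom applications forces O(¬redact_memo), and none forces O(redact_memo). So ¬redact_memo is neither obligatory nor forbidden under these norms.

Neither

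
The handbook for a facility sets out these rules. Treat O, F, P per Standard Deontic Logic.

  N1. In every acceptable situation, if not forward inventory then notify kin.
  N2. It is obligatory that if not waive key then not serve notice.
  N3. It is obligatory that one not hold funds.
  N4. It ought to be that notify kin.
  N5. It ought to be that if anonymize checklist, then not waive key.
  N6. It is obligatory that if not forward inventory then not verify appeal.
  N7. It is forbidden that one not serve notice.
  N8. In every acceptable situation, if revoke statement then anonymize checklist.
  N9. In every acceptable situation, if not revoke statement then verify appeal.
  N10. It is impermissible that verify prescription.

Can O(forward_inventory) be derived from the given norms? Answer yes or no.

F(¬serve_notice) at premise 7 means O(serve_notice).
Premise 2, O(¬waive_key → ¬serve_notice), contraposes to O(serve_notice → waive_key); with O(serve_notice) we get O(waive_key).
Premise 5 is O(anonymize_checklist → ¬waive_key); contrapositively O(waive_key → ¬anonymize_checklist). Since O(waive_key) holds, K gives O(¬anonymize_checklist).
The contrapositive of premise 8 (O(revoke_statement → anonymize_checklist)) is O(¬anonymize_checklist → ¬revoke_statement), and O(¬anonymize_checklist) is already established, so O(¬revoke_statement).
From O(¬revoke_statement) and premise 9, O(¬revoke_statement → verify_appeal), we obtain O(verify_appeal).
Premise 6 is O(¬forward_inventory → ¬verify_appeal); contrapositively O(verify_appeal → forward_inventory). Since O(verify_appeal) holds, K gives O(forward_inventory).
Premises 1, 3, 4, 10 do not contribute to this derivation.
So O(forward_inventory) follows.

Yes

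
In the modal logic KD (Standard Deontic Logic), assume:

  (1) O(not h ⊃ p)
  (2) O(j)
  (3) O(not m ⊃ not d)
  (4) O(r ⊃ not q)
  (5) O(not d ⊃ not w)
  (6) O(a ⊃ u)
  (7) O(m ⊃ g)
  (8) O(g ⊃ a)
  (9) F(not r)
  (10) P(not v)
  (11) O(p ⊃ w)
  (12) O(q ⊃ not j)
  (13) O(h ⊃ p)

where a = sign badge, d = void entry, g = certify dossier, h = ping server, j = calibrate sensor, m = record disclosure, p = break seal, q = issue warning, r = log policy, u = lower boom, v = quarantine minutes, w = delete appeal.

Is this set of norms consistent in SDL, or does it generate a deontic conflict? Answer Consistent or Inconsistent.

Consistent

Premise 12 is O(q ⊃ not j), but O(q) is not derivable from the premises, so it does not yield O(not j).
So O(not j) is not derivable, and the apparent clash with O(j) does not arise.
A world satisfying every obligation exists (e.g. a=true, d=true, g=true, h=false, j=true, m=true, p=true, q=false, r=true, u=true, v=false, w=true); no atom is both obligatory and forbidden, so the set is consistent.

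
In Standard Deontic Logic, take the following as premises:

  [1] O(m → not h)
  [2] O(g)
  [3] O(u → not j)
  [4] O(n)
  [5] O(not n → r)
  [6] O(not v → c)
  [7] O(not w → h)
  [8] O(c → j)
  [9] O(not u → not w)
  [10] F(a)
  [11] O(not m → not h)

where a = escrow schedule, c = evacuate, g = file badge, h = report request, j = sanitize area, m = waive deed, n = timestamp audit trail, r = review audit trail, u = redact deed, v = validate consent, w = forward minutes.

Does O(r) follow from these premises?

No

Premise 5 is O(not n → r), but O(not n) is not derivable from the premises, so it does not yield O(r).
No other premise forces O(r). An ideal world satisfying every premise can still have r false, so O(r) is not derivable.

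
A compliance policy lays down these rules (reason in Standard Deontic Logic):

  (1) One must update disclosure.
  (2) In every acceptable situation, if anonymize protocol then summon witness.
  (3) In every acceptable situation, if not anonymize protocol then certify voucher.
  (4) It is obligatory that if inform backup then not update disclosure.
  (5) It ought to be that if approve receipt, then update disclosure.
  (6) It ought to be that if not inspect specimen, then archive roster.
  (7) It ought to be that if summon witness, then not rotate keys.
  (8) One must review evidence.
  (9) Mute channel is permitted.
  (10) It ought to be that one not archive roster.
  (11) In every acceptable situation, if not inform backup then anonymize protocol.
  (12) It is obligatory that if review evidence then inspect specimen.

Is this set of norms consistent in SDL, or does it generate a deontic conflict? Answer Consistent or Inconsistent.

Premise 6 is O(¬inspect_specimen → archive_roster), but O(¬inspect_specimen) is not derivable from the premises, so it does not yield O(archive_roster).
So O(archive_roster) is not derivable, and the apparent clash with O(¬archive_roster) does not arise.
A world satisfying every obligation exists (e.g. anonymize_protocol=true, approve_receipt=false, archive_roster=false, certify_voucher=false, inform_backup=false, inspect_specimen=true, mute_channel=false, review_evidence=true, rotate_keys=false, summon_witness=true, update_disclosure=true); no atom is both obligatory and forbidden, so the set is consistent.

Consistent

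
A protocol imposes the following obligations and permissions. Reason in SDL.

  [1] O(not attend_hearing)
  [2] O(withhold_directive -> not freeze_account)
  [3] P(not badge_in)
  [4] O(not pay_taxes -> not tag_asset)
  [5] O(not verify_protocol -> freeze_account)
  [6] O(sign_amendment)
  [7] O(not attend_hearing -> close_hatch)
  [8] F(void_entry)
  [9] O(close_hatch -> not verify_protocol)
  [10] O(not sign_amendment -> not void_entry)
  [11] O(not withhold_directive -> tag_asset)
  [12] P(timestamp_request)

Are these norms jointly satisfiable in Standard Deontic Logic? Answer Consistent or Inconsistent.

Premise 10 is O(not sign_amendment -> not void_entry); even if O(not void_entry) held, inferring O(not sign_amendment) would be affirming the consequent — invalid.
So O(not sign_amendment) is not derivable, and the apparent clash with O(sign_amendment) does not arise.
A world satisfying every obligation exists (e.g. attend_hearing=false, badge_in=false, close_hatch=true, freeze_account=true, pay_taxes=true, sign_amendment=true, tag_asset=true, timestamp_request=false, verify_protocol=false, void_entry=false, withhold_directive=false); no atom is both obligatory and forbidden, so the set is consistent.

Consistent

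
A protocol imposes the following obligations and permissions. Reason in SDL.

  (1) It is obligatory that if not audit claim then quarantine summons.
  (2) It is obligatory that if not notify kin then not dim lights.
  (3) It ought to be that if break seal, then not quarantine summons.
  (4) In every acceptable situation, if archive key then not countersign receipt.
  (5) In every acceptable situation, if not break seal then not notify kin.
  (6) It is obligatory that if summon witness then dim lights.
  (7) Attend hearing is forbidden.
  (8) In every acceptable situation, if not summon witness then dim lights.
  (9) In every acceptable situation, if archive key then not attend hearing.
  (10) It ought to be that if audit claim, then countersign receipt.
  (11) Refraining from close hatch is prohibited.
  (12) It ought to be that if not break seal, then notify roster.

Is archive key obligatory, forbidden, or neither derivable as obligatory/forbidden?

Forbidden

Premises 6 and 8 are O(summon_witness → dim_lights) and O(¬summon_witness → dim_lights); every ideal world satisfies summon_witness or ¬summon_witness, so in either case dim_lights holds — hence O(dim_lights).
The contrapositive of premise 2 (O(¬notify_kin → ¬dim_lights)) is O(dim_lights → notify_kin), and O(dim_lights) is already established, so O(notify_kin).
Premise 5 is O(¬break_seal → ¬notify_kin); contrapositively O(notify_kin → break_seal). Since O(notify_kin) holds, K gives O(break_seal).
With premise 3, O(break_seal → ¬quarantine_summons), the K-axiom yields O(¬quarantine_summons).
Premise 1, O(¬audit_claim → quarantine_summons), contraposes to O(¬quarantine_summons → audit_claim); with O(¬quarantine_summons) we get O(audit_claim).
Applying K to premise 10 (O(audit_claim → countersign_receipt)) and O(audit_claim) yields O(countersign_receipt).
The contrapositive of premise 4 (O(archive_key → ¬countersign_receipt)) is O(countersign_receipt → ¬archive_key), and O(countersign_receipt) is already established, so O(¬archive_key).
Premises 7, 9, 11, 12 do not contribute to this derivation.
Thus O(¬archive_key), which is F(archive_key): archive_key is forbidden.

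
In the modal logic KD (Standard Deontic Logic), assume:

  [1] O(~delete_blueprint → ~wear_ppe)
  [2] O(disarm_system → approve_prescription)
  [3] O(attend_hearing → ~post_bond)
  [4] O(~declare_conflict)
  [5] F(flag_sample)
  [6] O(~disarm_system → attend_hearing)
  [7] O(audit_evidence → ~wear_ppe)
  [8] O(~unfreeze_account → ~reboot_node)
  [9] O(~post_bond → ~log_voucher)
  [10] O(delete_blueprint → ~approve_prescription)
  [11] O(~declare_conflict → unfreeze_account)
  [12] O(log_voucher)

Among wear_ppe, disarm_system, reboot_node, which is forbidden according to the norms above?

wear_ppe

Premise 12 gives O(log_voucher).
Premise 9, O(~post_bond → ~log_voucher), contraposes to O(log_voucher → post_bond); with O(log_voucher) we get O(post_bond).
Premise 3, O(attend_hearing → ~post_bond), contraposes to O(post_bond → ~attend_hearing); with O(post_bond) we get O(~attend_hearing).
Premise 6, O(~disarm_system → attend_hearing), contraposes to O(~attend_hearing → disarm_system); with O(~attend_hearing) we get O(disarm_system).
With premise 2, O(disarm_system → approve_prescription), the K-axiom yields O(approve_prescription).
Premise 10 is O(delete_blueprint → ~approve_prescription); contrapositively O(approve_prescription → ~delete_blueprint). Since O(approve_prescription) holds, K gives O(~delete_blueprint).
With premise 1, O(~delete_blueprint → ~wear_ppe), the K-axiom yields O(~wear_ppe).
So O(~wear_ppe) holds, i.e. wear_ppe is forbidden. None of the other listed options is forbidden under the premises.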